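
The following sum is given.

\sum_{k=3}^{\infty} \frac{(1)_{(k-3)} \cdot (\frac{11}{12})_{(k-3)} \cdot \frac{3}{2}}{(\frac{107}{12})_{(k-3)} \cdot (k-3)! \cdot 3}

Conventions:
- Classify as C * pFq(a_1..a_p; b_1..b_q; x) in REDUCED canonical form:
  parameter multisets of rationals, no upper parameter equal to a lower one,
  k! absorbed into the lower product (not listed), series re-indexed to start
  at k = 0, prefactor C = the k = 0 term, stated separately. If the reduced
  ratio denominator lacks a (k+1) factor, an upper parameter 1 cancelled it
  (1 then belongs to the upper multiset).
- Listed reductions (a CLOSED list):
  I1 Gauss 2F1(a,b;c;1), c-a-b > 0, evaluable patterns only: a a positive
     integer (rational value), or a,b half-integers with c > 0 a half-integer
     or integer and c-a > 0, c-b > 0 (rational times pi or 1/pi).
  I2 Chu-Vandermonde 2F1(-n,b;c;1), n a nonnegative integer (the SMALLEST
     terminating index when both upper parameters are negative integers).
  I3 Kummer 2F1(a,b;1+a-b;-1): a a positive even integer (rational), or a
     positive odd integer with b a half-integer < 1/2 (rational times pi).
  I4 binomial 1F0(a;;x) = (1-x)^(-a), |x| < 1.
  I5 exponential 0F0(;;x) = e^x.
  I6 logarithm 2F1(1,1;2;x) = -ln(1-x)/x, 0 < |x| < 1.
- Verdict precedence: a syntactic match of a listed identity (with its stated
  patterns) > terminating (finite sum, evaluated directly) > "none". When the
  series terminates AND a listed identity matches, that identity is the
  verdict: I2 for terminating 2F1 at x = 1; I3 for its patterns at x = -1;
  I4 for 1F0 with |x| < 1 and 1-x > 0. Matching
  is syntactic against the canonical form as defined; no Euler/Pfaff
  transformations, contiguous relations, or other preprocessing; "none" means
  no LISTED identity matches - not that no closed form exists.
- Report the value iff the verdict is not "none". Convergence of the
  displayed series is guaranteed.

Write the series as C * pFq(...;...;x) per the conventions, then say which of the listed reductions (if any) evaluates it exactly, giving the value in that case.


Classification (C = \frac{1}{2}): 2F1 with upper {\frac{11}{12}, 1}, lower {\frac{107}{12}}, argument x = 1. Verdict: this is Gauss's theorem (I1) (x = 1: the Gamma ratio telescopes since c-a-b = 7 > 0 and a = 1 in Z>0). Sum: \frac{95}{168}.

The tell: t_0 = \frac{1}{2} here, and the constant factors (prefactor 1/2) combine into one prefactor.
Step ratio: r(k) = 1 * (k+\frac{11}{12}) (k+1) / [(k+\frac{107}{12}) (k+1)] - rational in k, leading ratio 1; with t_0 = \frac{1}{2}, classification follows.


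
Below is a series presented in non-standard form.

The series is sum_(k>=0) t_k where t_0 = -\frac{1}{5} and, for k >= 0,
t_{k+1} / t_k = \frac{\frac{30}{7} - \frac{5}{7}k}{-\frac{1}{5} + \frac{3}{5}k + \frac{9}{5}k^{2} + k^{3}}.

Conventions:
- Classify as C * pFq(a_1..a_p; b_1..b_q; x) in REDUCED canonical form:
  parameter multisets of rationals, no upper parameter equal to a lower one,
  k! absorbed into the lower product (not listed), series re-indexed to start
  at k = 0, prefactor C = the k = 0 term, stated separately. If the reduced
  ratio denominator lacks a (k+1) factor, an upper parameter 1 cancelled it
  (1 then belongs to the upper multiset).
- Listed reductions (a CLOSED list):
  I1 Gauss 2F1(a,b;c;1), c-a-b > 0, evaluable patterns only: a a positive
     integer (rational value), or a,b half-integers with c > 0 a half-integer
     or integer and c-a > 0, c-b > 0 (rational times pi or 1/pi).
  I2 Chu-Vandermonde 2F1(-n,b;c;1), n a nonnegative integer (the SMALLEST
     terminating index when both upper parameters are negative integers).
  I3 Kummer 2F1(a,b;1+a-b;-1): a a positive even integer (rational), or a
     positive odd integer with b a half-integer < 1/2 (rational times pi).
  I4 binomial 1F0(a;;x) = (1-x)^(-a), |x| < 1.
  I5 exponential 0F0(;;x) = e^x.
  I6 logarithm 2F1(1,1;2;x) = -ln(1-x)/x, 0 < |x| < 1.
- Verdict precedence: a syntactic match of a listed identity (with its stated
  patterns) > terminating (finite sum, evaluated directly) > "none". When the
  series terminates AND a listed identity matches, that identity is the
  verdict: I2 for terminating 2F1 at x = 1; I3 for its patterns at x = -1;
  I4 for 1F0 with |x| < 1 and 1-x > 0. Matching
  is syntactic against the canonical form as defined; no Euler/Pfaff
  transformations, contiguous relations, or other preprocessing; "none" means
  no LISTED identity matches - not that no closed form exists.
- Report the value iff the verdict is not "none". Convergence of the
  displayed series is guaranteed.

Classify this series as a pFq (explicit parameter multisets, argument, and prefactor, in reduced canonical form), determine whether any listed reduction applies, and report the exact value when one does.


With C = -\frac{1}{5}: the canonical form is 1F2(-6; -\frac{1}{5}, 1; -\frac{5}{7}). Verdict: terminating - upper -6 stops the sum at k = 6; the 7 terms are added exactly. Value: \frac{189877464703181}{19467765918720}.

First insight: x = -\frac{5}{7} and roots of the ratio polynomials (prefactor -1/5) are the negated parameters.
Ratio: r(k) = -\frac{5}{7} * (k-6) / [(k-\frac{1}{5}) (k+1) (k+1)] - rational in k. x = -\frac{5}{7}; t_0 = -\frac{1}{5}; negate the roots.


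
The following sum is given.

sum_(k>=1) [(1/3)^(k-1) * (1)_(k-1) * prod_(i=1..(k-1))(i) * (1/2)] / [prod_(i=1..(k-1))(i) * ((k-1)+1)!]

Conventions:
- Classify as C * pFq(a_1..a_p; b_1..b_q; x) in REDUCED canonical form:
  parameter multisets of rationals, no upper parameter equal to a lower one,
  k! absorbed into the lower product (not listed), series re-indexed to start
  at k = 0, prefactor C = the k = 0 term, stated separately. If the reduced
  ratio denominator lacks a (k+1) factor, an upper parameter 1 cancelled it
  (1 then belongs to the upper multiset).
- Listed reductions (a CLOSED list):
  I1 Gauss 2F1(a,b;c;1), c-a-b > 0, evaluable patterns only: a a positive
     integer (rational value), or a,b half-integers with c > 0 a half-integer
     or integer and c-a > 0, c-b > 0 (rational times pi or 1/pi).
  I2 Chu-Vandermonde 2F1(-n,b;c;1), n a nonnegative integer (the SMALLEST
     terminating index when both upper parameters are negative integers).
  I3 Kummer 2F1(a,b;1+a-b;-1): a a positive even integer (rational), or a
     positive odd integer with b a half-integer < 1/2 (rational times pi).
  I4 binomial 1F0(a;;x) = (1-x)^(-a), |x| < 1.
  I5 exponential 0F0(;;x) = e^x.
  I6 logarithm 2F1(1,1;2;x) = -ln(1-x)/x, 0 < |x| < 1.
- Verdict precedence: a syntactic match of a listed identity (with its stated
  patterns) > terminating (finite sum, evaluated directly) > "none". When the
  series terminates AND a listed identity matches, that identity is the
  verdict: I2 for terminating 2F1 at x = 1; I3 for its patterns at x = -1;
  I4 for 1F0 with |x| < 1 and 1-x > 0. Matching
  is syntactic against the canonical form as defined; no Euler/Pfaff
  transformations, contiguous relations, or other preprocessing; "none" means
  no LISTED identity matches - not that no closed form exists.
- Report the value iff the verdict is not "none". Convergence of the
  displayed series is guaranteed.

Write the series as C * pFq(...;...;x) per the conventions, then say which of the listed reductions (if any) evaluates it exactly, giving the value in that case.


This is 1/2 * 2F1(1, 1; 2; 1/3) in reduced canonical form. Verdict (x = 1/3): the I6 logarithm reduction applies (the logarithm: parameters (1,1;2), x = 1/3). Exact value: (-3/2) * ln(2/3).

Structural cue: x = (1/3) and the product of the first k integers (prefactor 1/2) is k!.
Step ratio: r(k) = (1/3) * (k+1) (k+1) / [(k+2) (k+1)] - poly over poly, x = (1/3) from leading terms; C = 1/2 at k = 0.


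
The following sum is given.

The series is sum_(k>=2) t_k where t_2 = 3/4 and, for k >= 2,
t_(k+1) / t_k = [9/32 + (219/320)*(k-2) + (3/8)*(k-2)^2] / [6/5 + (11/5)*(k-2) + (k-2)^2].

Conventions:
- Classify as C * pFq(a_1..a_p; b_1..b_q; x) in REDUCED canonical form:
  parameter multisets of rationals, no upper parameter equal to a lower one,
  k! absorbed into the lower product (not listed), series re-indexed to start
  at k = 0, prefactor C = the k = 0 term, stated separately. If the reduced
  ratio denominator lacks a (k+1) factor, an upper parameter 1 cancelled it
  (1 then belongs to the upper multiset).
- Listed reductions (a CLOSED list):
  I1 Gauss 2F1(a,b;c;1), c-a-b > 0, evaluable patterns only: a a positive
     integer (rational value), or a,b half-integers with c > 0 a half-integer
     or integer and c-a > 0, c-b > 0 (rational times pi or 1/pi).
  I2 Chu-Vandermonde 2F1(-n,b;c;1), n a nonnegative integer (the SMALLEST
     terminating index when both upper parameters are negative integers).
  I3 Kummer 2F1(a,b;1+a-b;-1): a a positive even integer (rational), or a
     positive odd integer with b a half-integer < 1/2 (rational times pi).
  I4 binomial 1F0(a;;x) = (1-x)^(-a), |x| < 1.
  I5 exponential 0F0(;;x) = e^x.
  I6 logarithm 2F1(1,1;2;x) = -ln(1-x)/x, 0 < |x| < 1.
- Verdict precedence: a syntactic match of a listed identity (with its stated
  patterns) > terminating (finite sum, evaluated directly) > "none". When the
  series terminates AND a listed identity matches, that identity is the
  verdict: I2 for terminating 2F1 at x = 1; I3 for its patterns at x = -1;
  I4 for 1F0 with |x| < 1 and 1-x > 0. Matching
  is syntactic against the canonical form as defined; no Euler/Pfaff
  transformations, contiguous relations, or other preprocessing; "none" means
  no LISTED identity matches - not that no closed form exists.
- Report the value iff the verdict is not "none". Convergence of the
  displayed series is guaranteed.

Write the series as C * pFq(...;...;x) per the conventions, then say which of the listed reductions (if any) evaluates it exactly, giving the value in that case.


Reduced: x = 3/8, 1F0, upper = {5/8}, lower = {-}, C = 3/4. Verdict: the I4 binomial reduction matches (the 1F0 binomial series: exponent -5/8, x = 3/8). Sum: (3/4) * (5/8)^(-5/8).

Key step: t_0 = 3/4 here, and the parameter 6/5 appears in both the upper and lower lists and cancels.
Term ratio: r(k) = (3/8) * (k+5/8) / [(k+1)] - rational in k. x = (3/8); t_0 = 3/4; negate the roots.


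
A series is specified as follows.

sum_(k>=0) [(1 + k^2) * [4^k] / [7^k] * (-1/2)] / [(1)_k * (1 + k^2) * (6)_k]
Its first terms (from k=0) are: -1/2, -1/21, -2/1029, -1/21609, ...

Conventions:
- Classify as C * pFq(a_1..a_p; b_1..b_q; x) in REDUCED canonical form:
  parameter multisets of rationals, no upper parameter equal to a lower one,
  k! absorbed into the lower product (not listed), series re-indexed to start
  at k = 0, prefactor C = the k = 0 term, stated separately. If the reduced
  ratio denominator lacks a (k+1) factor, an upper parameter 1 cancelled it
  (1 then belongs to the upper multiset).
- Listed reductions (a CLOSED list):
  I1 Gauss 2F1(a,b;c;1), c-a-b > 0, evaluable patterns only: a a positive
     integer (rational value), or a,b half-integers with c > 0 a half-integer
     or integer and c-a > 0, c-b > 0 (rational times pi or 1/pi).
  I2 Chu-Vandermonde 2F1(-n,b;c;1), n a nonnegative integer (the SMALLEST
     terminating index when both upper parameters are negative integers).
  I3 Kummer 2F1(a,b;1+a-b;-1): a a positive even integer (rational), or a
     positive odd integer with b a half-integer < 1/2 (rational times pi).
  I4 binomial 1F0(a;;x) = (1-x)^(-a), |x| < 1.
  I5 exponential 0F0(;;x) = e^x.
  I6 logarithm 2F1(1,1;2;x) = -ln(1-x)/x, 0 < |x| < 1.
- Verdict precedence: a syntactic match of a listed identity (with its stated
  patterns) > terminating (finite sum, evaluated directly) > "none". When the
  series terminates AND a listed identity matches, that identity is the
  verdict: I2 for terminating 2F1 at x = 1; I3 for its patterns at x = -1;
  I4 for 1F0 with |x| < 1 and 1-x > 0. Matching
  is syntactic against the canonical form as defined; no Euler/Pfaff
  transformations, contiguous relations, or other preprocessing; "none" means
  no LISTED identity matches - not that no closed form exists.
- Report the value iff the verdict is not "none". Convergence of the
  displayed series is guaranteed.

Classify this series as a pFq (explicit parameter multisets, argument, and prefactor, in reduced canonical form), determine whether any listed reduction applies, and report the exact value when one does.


Prefactor -1/2, argument 4/7: 0F1 with upper {-} over lower {6}. Verdict: none - at argument 4/7 the multisets {-} ; {6} match no listed identity.

Key step: x = (4/7) and k^2 + 1 divides numerator and denominator alike; C = -1/2, x = 4/7 after cancelling.
Step ratio: r(k) = (4/7) * 1 / [(k+6) (k+1)] - rational in k. x = (4/7); t_0 = -1/2; negate the roots.


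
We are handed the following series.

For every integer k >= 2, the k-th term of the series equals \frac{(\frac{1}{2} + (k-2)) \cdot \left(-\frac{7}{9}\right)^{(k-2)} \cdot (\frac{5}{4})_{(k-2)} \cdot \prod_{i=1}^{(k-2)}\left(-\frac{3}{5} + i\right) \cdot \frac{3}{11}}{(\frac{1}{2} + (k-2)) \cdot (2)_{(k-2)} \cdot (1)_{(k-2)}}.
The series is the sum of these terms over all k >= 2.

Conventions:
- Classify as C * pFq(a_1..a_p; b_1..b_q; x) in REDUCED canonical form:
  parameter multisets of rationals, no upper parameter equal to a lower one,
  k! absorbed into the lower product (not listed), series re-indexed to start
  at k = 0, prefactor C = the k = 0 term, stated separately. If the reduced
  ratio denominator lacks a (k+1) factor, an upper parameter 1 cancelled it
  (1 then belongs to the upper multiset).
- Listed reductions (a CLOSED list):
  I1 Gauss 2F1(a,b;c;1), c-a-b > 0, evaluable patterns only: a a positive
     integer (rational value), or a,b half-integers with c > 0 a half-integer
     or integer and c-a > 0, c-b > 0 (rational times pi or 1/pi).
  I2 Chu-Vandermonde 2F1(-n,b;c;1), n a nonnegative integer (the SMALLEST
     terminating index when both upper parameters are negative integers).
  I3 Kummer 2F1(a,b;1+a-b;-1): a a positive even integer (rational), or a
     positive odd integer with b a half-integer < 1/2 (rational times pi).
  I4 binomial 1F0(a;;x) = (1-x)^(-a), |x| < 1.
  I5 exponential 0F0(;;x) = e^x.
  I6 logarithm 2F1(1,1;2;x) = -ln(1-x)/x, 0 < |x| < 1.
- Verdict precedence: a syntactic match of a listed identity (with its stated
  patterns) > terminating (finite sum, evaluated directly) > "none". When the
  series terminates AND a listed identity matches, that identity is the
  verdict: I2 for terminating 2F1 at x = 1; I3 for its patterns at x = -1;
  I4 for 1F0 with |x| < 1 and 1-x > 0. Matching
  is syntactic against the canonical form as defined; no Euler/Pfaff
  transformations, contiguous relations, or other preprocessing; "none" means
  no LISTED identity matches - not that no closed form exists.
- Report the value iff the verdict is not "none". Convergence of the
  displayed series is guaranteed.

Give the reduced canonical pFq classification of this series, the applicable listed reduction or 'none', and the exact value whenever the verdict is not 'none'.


Structural cue: t_0 being \frac{3}{11}, the factor k + 1/2 cancels (top and bottom), leaving prefactor 3/11.
Consecutive-term ratio: r(k) = -\frac{7}{9} * (k+\frac{2}{5}) (k+\frac{5}{4}) / [(k+2) (k+1)] - rational in k, leading ratio -\frac{7}{9}; with t_0 = \frac{3}{11}, classification follows.

Reduced: x = -\frac{7}{9}, 2F1, upper = {\frac{2}{5}, \frac{5}{4}}, lower = {2}, C = \frac{3}{11}. Verdict: no listed reduction: x = -\frac{7}{9} and upper {\frac{2}{5}, \frac{5}{4}} fail every I1-I6 pattern.


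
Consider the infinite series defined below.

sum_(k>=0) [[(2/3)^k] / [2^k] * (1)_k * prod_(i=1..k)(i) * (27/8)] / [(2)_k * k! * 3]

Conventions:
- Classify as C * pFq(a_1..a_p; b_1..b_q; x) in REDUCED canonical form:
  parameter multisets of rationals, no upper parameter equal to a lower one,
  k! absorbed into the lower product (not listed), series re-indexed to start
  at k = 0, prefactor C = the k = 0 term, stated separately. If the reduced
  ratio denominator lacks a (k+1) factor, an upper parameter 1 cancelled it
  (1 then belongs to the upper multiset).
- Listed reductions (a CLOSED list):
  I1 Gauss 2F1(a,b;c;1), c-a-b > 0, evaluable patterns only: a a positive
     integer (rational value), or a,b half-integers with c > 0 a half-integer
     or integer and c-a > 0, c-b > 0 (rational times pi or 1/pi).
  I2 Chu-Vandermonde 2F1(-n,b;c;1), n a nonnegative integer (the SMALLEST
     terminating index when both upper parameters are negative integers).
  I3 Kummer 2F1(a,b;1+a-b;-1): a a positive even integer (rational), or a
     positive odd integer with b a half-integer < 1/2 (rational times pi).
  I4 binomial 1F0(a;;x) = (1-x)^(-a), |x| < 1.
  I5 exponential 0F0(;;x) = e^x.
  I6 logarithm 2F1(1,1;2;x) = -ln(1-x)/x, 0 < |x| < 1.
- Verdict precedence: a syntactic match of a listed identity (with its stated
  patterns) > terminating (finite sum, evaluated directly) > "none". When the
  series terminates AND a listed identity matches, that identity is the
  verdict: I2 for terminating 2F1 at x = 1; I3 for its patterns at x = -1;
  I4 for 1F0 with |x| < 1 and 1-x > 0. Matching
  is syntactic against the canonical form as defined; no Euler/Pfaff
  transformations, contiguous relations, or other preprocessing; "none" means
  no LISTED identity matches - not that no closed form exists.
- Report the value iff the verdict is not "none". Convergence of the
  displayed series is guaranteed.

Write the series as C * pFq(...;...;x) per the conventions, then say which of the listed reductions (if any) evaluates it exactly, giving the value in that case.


Canonical form: C = 9/8 times 2F1 with upper {1, 1}, lower {2}, x = 1/3. Verdict (x = 1/3): logarithm (I6) applies (the logarithm: parameters (1,1;2), x = 1/3). Exact value: (-27/8) * ln(2/3).

First insight: x = (1/3) and the constant factors (C = 9/8, x = 1/3) combine into one prefactor.
Adjacent-term ratio: r(k) = (1/3) * (k+1) (k+1) / [(k+2) (k+1)] - rational; roots negated = parameters, x = (1/3), C = 9/8.


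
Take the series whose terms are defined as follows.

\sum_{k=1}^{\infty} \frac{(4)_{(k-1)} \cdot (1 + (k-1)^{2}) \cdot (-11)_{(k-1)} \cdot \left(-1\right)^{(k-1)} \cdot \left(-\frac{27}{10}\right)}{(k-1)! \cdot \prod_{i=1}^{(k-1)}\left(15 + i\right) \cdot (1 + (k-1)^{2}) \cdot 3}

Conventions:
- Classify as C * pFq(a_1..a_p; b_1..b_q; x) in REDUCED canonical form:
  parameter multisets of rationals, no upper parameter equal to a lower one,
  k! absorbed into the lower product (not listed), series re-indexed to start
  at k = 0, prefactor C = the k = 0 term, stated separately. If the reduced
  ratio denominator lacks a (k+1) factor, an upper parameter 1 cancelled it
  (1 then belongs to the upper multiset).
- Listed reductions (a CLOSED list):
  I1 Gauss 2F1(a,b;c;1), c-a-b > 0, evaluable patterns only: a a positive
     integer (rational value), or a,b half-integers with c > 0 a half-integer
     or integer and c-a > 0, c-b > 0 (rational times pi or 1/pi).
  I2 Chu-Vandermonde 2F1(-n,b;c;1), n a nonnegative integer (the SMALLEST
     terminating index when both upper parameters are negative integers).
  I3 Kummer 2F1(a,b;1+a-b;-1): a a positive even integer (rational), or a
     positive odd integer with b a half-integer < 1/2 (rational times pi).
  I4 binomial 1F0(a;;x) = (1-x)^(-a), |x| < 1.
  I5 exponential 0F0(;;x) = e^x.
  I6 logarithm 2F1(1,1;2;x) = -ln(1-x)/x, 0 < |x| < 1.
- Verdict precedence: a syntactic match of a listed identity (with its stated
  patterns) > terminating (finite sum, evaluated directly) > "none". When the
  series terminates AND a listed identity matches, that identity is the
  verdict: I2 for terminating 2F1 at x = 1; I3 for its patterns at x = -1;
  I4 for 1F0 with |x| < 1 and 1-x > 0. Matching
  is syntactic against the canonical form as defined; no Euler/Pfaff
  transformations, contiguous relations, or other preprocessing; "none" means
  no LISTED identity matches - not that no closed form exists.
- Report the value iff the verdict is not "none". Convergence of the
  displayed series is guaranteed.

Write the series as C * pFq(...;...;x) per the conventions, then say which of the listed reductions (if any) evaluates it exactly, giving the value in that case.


Canonical form: C = -\frac{9}{10} times 2F1 with upper {-11, 4}, lower {16}, x = -1. Verdict: Kummer's theorem (I3) fires (x = -1; c = 16 equals 1+a-b for upper {-11, 4}: listed pattern). Exact value: -\frac{63}{4}.

Key step: with t_0 = -\frac{9}{10}, the constant factors (prefactor -9/10) combine into one prefactor.
Term ratio: r(k) = -1 * (k-11) (k+4) / [(k+16) (k+1)] - rational in k. x = -1; t_0 = -\frac{9}{10}; negate the roots.


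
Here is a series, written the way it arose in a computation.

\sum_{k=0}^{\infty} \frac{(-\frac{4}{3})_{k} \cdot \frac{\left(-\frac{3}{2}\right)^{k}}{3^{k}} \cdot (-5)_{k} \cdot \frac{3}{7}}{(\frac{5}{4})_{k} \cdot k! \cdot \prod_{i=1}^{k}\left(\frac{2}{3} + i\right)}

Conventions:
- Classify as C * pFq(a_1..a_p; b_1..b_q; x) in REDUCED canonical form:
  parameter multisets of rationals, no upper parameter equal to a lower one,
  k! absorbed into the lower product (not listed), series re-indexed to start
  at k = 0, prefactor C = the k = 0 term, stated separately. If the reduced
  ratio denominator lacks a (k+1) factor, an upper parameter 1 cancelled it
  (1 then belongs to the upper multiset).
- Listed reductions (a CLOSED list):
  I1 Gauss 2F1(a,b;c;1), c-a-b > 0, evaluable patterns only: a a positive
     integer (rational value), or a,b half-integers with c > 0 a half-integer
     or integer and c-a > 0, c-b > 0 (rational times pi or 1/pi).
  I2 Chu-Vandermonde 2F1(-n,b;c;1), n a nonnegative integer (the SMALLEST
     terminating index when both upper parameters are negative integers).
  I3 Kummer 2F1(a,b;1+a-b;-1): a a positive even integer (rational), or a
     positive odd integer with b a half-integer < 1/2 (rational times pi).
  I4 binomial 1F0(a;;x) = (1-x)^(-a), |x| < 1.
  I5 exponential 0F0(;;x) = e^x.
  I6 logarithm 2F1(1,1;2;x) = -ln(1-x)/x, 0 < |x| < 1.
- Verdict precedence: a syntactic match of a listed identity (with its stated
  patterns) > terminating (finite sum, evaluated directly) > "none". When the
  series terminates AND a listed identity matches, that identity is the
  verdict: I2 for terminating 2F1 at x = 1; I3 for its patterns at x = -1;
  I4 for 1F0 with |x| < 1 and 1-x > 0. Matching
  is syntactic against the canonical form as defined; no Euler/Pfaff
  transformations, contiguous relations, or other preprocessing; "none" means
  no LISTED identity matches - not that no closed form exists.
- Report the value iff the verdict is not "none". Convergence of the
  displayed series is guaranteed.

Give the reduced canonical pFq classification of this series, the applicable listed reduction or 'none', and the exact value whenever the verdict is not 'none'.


x = -\frac{1}{2} here; the reduced form reads 2F2, upper {-5, -\frac{4}{3}}, lower {\frac{5}{4}, \frac{5}{3}}, C = \frac{3}{7}. Verdict: terminating - upper -5 stops the sum at k = 5; the 6 terms are added exactly. Value: -\frac{139032451}{637882245}.

Structural cue: t_0 being \frac{3}{7}, the lower running product (C = 3/7, x = -1/2) is a rising factorial.
Adjacent-term ratio: r(k) = -\frac{1}{2} * (k-5) (k-\frac{4}{3}) / [(k+\frac{5}{4}) (k+\frac{5}{3}) (k+1)] ; factor over Q: parameters, x = -\frac{1}{2}, and C = \frac{3}{7}.


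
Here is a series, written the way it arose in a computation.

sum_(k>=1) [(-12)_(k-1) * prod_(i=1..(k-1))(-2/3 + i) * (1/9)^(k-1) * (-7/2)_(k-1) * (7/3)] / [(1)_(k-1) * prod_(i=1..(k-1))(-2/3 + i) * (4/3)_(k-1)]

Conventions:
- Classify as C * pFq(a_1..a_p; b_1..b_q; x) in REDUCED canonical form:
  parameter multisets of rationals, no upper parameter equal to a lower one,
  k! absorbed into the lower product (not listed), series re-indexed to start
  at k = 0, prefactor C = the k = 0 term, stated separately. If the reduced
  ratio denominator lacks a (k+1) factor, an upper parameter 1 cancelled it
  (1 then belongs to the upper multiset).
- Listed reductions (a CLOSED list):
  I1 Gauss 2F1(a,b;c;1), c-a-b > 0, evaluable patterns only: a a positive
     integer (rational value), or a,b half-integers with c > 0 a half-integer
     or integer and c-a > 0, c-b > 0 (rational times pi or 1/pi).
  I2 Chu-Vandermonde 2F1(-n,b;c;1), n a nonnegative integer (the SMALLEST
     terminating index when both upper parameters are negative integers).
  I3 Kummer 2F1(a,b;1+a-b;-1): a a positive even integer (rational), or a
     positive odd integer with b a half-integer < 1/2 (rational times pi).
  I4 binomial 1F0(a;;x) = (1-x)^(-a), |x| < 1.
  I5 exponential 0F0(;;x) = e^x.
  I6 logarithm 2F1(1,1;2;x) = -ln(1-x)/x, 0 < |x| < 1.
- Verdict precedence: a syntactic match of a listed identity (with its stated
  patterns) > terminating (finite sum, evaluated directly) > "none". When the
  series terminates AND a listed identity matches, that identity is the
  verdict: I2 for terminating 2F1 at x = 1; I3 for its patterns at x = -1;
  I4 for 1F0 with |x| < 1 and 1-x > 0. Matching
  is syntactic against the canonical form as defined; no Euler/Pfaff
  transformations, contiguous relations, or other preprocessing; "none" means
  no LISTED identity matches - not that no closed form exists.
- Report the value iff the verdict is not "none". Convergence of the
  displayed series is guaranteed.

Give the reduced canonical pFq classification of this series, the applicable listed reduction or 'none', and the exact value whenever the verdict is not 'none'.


Key step: with t_0 = 7/3, (1)_k (C = 7/3) is k! itself.
Step ratio: r(k) = (1/9) * (k-12) (k-7/2) / [(k+4/3) (k+1)] - rational; roots negated = parameters, x = (1/9), C = 7/3.

The series (x = 1/9) is 2F1: upper {-12, -7/2}, lower {4/3}, prefactor 7/3. Verdict: terminating - upper parameter -12 makes this a finite sum (last index 12), evaluated exactly. Hence: 22218236304409816559/1325376405315256320.


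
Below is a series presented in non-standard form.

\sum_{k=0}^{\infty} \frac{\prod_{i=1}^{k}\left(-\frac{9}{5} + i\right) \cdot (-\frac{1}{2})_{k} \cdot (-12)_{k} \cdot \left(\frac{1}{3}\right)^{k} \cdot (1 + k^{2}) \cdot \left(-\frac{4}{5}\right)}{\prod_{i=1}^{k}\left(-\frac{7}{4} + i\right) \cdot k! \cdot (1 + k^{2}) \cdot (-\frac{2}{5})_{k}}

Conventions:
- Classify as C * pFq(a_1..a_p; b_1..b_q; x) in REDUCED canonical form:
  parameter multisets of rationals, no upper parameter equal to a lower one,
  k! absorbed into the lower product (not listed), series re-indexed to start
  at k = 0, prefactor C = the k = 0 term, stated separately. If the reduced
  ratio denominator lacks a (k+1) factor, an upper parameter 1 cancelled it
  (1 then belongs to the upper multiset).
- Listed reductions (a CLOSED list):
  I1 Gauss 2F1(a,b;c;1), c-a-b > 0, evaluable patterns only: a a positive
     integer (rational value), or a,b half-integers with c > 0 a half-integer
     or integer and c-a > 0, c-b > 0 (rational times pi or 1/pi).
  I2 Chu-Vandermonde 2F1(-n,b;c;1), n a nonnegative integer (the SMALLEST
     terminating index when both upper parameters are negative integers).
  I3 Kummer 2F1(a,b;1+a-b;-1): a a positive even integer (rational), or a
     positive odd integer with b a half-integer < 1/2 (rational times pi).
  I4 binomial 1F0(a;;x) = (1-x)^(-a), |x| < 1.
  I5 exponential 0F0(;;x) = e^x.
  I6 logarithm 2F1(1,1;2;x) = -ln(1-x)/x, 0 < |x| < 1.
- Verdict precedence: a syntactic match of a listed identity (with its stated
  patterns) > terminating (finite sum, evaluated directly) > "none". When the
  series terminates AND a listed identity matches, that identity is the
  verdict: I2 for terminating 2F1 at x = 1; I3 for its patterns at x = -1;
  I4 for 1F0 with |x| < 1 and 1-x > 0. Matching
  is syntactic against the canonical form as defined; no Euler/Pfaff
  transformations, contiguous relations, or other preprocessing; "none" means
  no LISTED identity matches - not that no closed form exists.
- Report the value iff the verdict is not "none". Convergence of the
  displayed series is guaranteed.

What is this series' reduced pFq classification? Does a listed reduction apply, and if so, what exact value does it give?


Key step: with t_0 = -\frac{4}{5}, the lower running product (C = -4/5, x = 1/3) is a rising factorial.
Term ratio: r(k) = \frac{1}{3} * (k-12) (k-\frac{4}{5}) (k-\frac{1}{2}) / [(k-\frac{3}{4}) (k-\frac{2}{5}) (k+1)] - rational; roots negated = parameters, x = \frac{1}{3}, C = -\frac{4}{5}.

x = \frac{1}{3} here; the reduced form reads 3F2, upper {-12, -\frac{4}{5}, -\frac{1}{2}}, lower {-\frac{3}{4}, -\frac{2}{5}}, C = -\frac{4}{5}. Verdict: terminating - upper parameter -12 makes this a finite sum (last index 12), evaluated exactly. Sum: \frac{354963171225019204}{316203348825231075}.


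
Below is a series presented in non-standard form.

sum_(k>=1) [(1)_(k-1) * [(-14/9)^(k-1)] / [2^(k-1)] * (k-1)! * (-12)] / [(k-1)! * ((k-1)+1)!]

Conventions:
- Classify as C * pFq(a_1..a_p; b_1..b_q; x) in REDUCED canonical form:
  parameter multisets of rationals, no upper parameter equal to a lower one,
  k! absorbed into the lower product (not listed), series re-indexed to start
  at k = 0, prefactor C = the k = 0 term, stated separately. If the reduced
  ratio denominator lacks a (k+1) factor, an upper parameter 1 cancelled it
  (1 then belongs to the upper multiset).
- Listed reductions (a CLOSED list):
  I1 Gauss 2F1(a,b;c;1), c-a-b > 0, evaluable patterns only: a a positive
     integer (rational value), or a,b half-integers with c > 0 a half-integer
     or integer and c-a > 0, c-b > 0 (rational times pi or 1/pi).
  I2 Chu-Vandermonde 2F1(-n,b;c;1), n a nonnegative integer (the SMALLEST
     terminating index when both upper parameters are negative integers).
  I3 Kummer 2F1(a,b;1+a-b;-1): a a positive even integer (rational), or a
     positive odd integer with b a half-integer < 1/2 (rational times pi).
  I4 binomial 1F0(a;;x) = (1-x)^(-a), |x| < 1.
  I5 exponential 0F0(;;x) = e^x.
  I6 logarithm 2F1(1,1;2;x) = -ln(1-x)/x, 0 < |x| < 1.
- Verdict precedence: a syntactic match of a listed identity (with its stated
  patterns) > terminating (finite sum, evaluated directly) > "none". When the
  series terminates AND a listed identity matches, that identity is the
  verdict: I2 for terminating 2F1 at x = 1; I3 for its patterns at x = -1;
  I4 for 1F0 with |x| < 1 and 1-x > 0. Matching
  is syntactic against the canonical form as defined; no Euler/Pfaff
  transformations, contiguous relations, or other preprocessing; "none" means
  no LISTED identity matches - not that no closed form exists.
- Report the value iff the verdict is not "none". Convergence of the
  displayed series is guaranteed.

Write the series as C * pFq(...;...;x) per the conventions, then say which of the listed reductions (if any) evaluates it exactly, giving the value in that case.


The series (x = -7/9) is 2F1: upper {1, 1}, lower {2}, prefactor -12. Verdict (x = -7/9): the logarithmic series (I6) applies (the logarithm: parameters (1,1;2), x = -7/9). Its exact value is (-108/7) * ln(16/9).

The tell: with t_0 = -12, the denominator's factorial ratio (C = -12) is a lower Pochhammer.
Ratio: r(k) = (-7/9) * (k+1) (k+1) / [(k+2) (k+1)] - rational; roots negated = parameters, x = (-7/9), C = -12.


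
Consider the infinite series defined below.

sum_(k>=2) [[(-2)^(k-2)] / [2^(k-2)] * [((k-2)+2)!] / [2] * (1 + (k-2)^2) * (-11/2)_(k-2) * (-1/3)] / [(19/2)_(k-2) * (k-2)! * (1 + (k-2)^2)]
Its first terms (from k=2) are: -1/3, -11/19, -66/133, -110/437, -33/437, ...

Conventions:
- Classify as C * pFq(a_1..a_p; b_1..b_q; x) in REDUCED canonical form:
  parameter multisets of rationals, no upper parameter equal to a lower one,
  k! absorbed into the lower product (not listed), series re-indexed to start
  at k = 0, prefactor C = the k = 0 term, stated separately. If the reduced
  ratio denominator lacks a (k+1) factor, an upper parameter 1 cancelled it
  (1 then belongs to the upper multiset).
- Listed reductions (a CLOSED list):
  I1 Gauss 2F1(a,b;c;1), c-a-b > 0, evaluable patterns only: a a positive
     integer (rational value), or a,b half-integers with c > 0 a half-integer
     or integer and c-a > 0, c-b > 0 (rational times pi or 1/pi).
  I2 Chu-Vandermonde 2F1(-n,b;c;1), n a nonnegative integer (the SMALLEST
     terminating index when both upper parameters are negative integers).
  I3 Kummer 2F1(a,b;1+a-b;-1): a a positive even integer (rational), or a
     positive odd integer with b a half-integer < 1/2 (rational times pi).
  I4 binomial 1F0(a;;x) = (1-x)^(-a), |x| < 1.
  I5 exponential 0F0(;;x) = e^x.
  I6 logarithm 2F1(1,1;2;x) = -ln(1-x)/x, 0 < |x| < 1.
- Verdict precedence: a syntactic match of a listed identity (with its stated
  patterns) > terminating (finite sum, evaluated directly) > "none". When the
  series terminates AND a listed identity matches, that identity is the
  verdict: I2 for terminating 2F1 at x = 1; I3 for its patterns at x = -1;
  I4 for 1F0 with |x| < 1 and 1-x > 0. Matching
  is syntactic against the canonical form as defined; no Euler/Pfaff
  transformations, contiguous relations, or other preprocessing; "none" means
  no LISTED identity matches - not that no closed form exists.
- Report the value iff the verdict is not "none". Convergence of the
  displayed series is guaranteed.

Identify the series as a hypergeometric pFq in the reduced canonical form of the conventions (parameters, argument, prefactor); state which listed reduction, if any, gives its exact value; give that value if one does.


Reduced: x = -1, 2F1, upper = {-11/2, 3}, lower = {19/2}, C = -1/3. Verdict: this is the Kummer evaluation I3 (x = -1; c = 19/2 equals 1+a-b for upper {-11/2, 3}: listed pattern). Exact value: (-36465/65536) * pi.

Key observation: with t_0 = -1/3, the two k-th powers (prefactor -1/3) combine into one argument.
Adjacent-term ratio: r(k) = (-1) * (k-11/2) (k+3) / [(k+19/2) (k+1)] - poly over poly, x = (-1) from leading terms; C = -1/3 at k = 0.


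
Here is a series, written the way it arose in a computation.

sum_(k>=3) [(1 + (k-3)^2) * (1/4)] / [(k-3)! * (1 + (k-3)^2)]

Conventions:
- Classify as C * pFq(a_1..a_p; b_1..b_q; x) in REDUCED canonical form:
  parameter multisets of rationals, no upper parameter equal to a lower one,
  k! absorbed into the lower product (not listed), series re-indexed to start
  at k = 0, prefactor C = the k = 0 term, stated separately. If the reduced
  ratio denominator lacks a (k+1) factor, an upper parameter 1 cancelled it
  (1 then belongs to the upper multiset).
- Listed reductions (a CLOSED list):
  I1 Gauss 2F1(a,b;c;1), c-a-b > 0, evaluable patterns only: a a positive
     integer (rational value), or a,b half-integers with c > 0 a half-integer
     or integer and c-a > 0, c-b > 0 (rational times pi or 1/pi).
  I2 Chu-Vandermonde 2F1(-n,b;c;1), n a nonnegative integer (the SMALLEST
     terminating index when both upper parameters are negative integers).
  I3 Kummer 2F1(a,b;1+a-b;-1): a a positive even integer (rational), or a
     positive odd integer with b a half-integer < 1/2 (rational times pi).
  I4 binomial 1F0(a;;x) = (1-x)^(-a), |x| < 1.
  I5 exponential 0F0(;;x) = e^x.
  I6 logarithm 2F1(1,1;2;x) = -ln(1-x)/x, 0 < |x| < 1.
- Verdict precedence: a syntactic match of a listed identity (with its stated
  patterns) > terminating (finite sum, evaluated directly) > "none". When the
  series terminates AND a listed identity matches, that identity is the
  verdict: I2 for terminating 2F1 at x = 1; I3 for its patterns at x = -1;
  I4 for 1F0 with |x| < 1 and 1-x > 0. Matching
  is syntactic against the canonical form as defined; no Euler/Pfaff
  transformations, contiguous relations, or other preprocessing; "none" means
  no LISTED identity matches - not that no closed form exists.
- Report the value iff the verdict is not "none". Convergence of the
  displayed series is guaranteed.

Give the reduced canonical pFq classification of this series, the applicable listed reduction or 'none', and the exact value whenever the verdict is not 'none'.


With C = 1/4: the canonical form is 0F0(-; -; 1). Verdict (x = 1): the exponential series (I5) applies (the 0F0 exponential series at x = 1). Hence: (1/4) * e^(1).

Key observation: from the first term 1/4: striking the common factor k^2 + 1 reduces the term (C = 1/4).
Adjacent-term ratio: r(k) = 1 * 1 / [(k+1)] - poly over poly, x = 1 from leading terms; C = 1/4 at k = 0.


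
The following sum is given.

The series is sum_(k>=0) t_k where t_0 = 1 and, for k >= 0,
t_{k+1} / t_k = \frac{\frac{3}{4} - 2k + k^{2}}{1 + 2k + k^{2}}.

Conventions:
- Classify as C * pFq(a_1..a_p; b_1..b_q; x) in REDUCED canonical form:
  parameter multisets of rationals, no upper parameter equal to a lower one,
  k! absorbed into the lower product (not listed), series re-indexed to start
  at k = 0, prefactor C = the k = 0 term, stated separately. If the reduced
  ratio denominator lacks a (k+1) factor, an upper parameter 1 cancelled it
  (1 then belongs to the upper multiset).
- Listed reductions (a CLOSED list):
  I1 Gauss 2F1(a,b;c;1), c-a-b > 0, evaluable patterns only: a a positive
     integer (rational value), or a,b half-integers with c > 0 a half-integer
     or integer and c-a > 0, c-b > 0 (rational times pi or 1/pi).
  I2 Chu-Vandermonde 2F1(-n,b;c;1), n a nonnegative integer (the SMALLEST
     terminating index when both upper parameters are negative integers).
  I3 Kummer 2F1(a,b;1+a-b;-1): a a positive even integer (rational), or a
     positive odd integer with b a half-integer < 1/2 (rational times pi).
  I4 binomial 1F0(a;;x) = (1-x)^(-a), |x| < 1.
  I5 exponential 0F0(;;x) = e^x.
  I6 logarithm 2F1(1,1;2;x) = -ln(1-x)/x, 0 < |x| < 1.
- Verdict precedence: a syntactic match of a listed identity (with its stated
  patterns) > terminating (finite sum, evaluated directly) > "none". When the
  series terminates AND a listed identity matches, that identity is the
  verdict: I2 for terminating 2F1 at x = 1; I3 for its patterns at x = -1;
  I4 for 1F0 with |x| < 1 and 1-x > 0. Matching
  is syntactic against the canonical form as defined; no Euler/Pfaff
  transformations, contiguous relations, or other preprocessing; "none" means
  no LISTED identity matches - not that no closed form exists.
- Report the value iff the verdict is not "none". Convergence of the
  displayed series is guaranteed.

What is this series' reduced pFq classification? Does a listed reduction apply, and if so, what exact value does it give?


Canonical form: C = 1 times 2F1 with upper {-\frac{3}{2}, -\frac{1}{2}}, lower {1}, x = 1. Verdict: the half-integer Gauss pattern (I1) matches (x = 1; upper {-\frac{3}{2}, -\frac{1}{2}} half-integers, c = 1 in the evaluable pattern). Exact value: \frac{16}{3} / \pi.

Key step: from the first term 1: the expanded ratio factors over Q; C = 1, x = 1, roots give parameters.
Ratio: r(k) = 1 * (k-\frac{3}{2}) (k-\frac{1}{2}) / [(k+1) (k+1)] - rational in k, leading ratio 1; with t_0 = 1, classification follows.


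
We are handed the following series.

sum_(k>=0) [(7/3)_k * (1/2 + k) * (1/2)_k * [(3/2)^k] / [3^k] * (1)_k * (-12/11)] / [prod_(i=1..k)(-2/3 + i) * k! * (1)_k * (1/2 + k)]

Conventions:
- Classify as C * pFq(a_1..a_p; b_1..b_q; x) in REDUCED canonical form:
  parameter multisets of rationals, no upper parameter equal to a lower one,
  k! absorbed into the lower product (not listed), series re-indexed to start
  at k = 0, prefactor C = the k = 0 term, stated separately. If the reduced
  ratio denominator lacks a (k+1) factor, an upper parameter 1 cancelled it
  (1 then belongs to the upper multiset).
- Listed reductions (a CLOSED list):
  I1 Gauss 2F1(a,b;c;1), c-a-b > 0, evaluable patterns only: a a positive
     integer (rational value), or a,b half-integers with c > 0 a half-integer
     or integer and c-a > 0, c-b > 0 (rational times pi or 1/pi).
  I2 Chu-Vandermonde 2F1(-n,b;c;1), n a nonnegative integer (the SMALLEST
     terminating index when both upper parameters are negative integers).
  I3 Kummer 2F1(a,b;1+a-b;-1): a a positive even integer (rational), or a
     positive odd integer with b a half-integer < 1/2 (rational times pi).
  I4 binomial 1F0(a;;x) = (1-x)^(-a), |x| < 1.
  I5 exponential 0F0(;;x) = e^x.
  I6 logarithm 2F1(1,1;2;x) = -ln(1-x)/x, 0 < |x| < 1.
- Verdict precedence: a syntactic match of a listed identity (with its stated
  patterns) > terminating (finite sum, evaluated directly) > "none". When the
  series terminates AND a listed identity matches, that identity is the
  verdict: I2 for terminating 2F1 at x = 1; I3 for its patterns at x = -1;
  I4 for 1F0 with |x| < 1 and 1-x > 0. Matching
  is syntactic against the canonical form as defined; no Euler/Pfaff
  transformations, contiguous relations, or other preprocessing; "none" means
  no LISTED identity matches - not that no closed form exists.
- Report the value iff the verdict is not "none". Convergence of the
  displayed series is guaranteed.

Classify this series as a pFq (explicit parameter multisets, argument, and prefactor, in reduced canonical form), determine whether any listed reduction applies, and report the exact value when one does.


At argument 1/2: a 2F1 with upper {1/2, 7/3}, lower {1/3}, scaled by C = -12/11. Verdict: none - this 2F1 at x = 1/2 matches no listed pattern, and upper {1/2, 7/3} holds no stopper.

Key observation: t_0 being -12/11, the two k-th powers (C = -12/11, x = 1/2) combine into one argument.
Adjacent-term ratio: r(k) = (1/2) * (k+1/2) (k+7/3) / [(k+1/3) (k+1)] - rational in k, leading ratio (1/2); with t_0 = -12/11, classification follows.
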